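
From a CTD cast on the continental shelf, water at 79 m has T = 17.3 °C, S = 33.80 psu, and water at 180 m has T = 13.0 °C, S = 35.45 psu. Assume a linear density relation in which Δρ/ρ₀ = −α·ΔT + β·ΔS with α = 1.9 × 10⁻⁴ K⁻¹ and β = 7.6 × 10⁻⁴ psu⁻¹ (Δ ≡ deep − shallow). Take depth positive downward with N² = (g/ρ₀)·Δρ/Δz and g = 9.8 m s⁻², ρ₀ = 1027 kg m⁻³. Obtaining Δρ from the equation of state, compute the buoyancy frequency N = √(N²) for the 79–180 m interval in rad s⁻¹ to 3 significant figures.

ΔT = -4.3 K, ΔS = +1.65 psu (deep − shallow).
Δρ/ρ₀ = −αΔT + βΔS = 8.17 × 10⁻⁴ + 1.254 × 10⁻³ = 2.071 × 10⁻³, so Δρ ≈ 2.127 kg m⁻³.
N² = (g/ρ₀)·Δρ/Δz = g·(Δρ/ρ₀)/Δz = 9.8 × 2.071 × 10⁻³ / 101 = 2.0095 × 10⁻⁴ s⁻².
N = √(2.0095 × 10⁻⁴) = 0.014176 rad s⁻¹ ≈ 0.0142 rad s⁻¹.

0.0142 rad s⁻¹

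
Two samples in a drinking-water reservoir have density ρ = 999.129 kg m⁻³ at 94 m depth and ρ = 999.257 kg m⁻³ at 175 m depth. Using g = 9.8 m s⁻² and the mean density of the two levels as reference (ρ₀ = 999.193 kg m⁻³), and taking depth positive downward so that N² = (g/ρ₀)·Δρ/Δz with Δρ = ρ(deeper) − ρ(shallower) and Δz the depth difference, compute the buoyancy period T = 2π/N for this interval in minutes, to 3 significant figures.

Δρ = 999.257 − 999.129 = 0.128 kg m⁻³ over Δz = 175 − 94 = 81 m.
N² = (9.8/999.193) × (0.128/81) = 1.5499 × 10⁻⁵ s⁻².
N = √(1.5499 × 10⁻⁵) = 3.9369 × 10⁻³ rad s⁻¹, so T = 2π/N = 1.5960 × 10³ s = 26.600 min ≈ 26.6 min.

26.6 min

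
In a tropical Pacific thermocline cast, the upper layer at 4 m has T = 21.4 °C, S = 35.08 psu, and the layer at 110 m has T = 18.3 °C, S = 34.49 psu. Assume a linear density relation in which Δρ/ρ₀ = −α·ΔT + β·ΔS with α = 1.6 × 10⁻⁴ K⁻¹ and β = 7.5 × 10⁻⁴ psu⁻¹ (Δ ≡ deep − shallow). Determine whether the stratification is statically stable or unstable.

ΔT = 18.3 − 21.4 = -3.1 K and ΔS = 34.49 − 35.08 = -0.59 psu (deep − shallow).
−αΔT = 4.96 × 10⁻⁴; βΔS = -4.425 × 10⁻⁴; sum Δρ/ρ₀ = 5.35 × 10⁻⁵.
Δρ/ρ₀ > 0, so Δρ > 0: deeper water is denser → statically stable.

stable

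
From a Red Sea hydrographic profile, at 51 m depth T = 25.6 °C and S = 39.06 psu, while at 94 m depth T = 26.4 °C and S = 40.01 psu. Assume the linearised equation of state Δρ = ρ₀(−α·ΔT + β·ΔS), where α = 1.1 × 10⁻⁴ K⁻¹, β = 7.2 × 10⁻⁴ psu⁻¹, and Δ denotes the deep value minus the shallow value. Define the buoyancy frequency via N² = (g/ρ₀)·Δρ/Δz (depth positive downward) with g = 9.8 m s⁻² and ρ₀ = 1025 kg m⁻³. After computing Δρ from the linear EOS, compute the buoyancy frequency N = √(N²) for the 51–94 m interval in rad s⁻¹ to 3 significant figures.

ΔT = +0.8 K, ΔS = +0.95 psu (deep − shallow).
Δρ/ρ₀ = −αΔT + βΔS = -8.80 × 10⁻⁵ + 6.84 × 10⁻⁴ = 5.96 × 10⁻⁴, so Δρ ≈ 0.6109 kg m⁻³.
N² = (g/ρ₀)·Δρ/Δz = g·(Δρ/ρ₀)/Δz = 9.8 × 5.96 × 10⁻⁴ / 43 = 1.3583 × 10⁻⁴ s⁻².
N = √(1.3583 × 10⁻⁴) = 0.011655 rad s⁻¹ ≈ 0.0117 rad s⁻¹.

0.0117 rad s⁻¹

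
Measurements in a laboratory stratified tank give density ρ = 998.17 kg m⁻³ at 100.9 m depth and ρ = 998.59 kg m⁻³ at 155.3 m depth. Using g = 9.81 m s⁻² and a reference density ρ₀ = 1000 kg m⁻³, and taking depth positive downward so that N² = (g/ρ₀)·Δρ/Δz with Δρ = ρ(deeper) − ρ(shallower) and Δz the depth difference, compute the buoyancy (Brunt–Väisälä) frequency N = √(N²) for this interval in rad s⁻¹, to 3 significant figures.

Δρ = 998.59 − 998.17 = 0.42 kg m⁻³ over Δz = 155.3 − 100.9 = 54.4 m.
N² = (9.81/1000) × (0.42/54.4) = 7.5739 × 10⁻⁵ s⁻².
N = √(7.5739 × 10⁻⁵) = 8.7028 × 10⁻³ rad s⁻¹ ≈ 8.70 × 10⁻³ rad s⁻¹.

8.70 × 10⁻³ rad s⁻¹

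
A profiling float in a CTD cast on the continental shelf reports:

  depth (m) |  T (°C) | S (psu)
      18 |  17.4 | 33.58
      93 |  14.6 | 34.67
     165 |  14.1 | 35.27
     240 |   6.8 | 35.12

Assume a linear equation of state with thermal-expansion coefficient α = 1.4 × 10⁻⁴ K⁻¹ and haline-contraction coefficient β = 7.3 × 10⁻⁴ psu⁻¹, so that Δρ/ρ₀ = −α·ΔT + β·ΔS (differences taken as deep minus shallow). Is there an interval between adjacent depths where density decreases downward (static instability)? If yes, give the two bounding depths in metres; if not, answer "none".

none

Evaluate Δρ/ρ₀ = −αΔT + βΔS across each adjacent pair:
  18–93 m: −αΔT+βΔS = −(1.4 × 10⁻⁴)(-2.8)+(7.3 × 10⁻⁴)(+1.09) = 1.2 × 10⁻³ → stable
  93–165 m: −αΔT+βΔS = −(1.4 × 10⁻⁴)(-0.5)+(7.3 × 10⁻⁴)(+0.60) = 5.1 × 10⁻⁴ → stable
  165–240 m: −αΔT+βΔS = −(1.4 × 10⁻⁴)(-7.3)+(7.3 × 10⁻⁴)(-0.15) = 9.1 × 10⁻⁴ → stable
Every interval has Δρ > 0: the column is stably stratified throughout.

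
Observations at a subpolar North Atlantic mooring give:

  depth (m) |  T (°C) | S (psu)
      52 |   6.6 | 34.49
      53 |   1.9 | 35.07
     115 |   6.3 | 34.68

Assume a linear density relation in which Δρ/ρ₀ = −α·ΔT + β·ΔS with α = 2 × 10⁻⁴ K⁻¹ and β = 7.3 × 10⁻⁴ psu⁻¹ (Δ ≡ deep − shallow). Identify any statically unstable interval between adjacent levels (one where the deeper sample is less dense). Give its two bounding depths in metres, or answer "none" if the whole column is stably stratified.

53–115 m

Evaluate Δρ/ρ₀ = −αΔT + βΔS across each adjacent pair:
  52–53 m: −αΔT+βΔS = −(2 × 10⁻⁴)(-4.7)+(7.3 × 10⁻⁴)(+0.58) = 1.4 × 10⁻³ → stable
  53–115 m: −αΔT+βΔS = −(2 × 10⁻⁴)(+4.4)+(7.3 × 10⁻⁴)(-0.39) = -1.2 × 10⁻³ → UNSTABLE
The 53–115 m interval has Δρ < 0: lighter water underlies denser water.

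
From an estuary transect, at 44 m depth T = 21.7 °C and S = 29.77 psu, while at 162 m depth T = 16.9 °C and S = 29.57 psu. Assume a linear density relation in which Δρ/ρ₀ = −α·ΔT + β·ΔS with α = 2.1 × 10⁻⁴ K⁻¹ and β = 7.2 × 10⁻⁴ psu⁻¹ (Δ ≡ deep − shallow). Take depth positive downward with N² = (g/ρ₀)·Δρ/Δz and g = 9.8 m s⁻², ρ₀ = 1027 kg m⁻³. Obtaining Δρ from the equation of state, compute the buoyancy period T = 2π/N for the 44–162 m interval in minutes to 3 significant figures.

12.4 min

ΔT = -4.8 K, ΔS = -0.20 psu (deep − shallow).
Δρ/ρ₀ = −αΔT + βΔS = 1.008 × 10⁻³ − 1.44 × 10⁻⁴ = 8.64 × 10⁻⁴, so Δρ ≈ 0.8873 kg m⁻³.
N² = (g/ρ₀)·Δρ/Δz = g·(Δρ/ρ₀)/Δz = 9.8 × 8.64 × 10⁻⁴ / 118 = 7.1756 × 10⁻⁵ s⁻².
N = √(7.1756 × 10⁻⁵) = 8.4709 × 10⁻³ rad s⁻¹ → T = 2π/N = 741.74 s = 12.362 min ≈ 12.4 min.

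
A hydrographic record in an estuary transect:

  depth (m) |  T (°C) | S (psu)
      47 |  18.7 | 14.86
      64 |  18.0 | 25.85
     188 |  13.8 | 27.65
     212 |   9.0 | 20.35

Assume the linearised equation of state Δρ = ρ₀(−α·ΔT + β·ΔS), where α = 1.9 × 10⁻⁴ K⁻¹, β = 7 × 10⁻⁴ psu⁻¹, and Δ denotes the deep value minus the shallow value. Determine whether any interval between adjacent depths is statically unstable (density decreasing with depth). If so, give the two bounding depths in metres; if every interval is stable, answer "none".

Evaluate Δρ/ρ₀ = −αΔT + βΔS across each adjacent pair:
  47–64 m: −αΔT+βΔS = −(1.9 × 10⁻⁴)(-0.7)+(7 × 10⁻⁴)(+10.99) = 7.8 × 10⁻³ → stable
  64–188 m: −αΔT+βΔS = −(1.9 × 10⁻⁴)(-4.2)+(7 × 10⁻⁴)(+1.80) = 2.1 × 10⁻³ → stable
  188–212 m: −αΔT+βΔS = −(1.9 × 10⁻⁴)(-4.8)+(7 × 10⁻⁴)(-7.30) = -4.2 × 10⁻³ → UNSTABLE
The 188–212 m interval has Δρ < 0: lighter water underlies denser water.

188–212 m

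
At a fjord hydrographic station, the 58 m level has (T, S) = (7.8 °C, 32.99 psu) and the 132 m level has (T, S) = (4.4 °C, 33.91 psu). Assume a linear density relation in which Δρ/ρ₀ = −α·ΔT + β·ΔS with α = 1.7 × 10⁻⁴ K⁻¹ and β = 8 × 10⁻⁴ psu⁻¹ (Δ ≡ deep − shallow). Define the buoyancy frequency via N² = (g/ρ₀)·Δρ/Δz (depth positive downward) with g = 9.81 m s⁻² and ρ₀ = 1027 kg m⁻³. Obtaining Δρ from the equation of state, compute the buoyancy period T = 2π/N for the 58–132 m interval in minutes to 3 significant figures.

7.93 min

ΔT = -3.4 K, ΔS = +0.92 psu (deep − shallow).
Δρ/ρ₀ = −αΔT + βΔS = 5.78 × 10⁻⁴ + 7.36 × 10⁻⁴ = 1.314 × 10⁻³, so Δρ ≈ 1.349 kg m⁻³.
N² = (g/ρ₀)·Δρ/Δz = g·(Δρ/ρ₀)/Δz = 9.81 × 1.314 × 10⁻³ / 74 = 1.7419 × 10⁻⁴ s⁻².
N = √(1.7419 × 10⁻⁴) = 0.013198 rad s⁻¹ → T = 2π/N = 476.07 s = 7.9345 min ≈ 7.93 min.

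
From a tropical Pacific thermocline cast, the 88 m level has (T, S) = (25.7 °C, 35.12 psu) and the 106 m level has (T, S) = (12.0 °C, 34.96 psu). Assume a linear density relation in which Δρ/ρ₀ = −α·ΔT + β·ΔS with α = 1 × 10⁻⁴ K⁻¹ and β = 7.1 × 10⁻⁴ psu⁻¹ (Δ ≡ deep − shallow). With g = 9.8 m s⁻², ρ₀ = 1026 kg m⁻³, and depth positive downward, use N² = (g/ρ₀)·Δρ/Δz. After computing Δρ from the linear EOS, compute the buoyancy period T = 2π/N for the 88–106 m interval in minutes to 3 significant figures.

4.00 min

ΔT = -13.7 K, ΔS = -0.16 psu (deep − shallow).
Δρ/ρ₀ = −αΔT + βΔS = 1.37 × 10⁻³ − 1.136 × 10⁻⁴ = 1.2564 × 10⁻³, so Δρ ≈ 1.289 kg m⁻³.
N² = (g/ρ₀)·Δρ/Δz = g·(Δρ/ρ₀)/Δz = 9.8 × 1.2564 × 10⁻³ / 18 = 6.8404 × 10⁻⁴ s⁻².
N = √(6.8404 × 10⁻⁴) = 0.026154 rad s⁻¹ → T = 2π/N = 240.24 s = 4.0040 min ≈ 4.00 min.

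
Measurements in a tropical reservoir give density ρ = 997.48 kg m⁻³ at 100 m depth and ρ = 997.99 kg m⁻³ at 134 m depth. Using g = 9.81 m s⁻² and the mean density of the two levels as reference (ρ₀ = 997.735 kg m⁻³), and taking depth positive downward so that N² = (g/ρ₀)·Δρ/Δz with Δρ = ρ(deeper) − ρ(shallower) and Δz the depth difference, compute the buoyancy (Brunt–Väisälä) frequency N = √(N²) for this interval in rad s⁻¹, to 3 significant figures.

0.0121 rad s⁻¹

Δρ = 997.99 − 997.48 = 0.51 kg m⁻³ over Δz = 134 − 100 = 34 m.
N² = (9.81/997.735) × (0.51/34) = 1.4748 × 10⁻⁴ s⁻².
N = √(1.4748 × 10⁻⁴) = 0.012144 rad s⁻¹ ≈ 0.0121 rad s⁻¹.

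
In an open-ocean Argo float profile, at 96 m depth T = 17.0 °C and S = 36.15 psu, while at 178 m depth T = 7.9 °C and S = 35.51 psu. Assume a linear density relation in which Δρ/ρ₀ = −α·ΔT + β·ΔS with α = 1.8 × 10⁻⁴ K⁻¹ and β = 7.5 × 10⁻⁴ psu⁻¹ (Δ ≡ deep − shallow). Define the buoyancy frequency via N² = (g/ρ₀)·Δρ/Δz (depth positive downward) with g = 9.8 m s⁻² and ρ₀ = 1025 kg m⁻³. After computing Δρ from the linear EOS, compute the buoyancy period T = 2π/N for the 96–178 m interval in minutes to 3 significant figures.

ΔT = -9.1 K, ΔS = -0.64 psu (deep − shallow).
Δρ/ρ₀ = −αΔT + βΔS = 1.638 × 10⁻³ − 4.80 × 10⁻⁴ = 1.158 × 10⁻³, so Δρ ≈ 1.187 kg m⁻³.
N² = (g/ρ₀)·Δρ/Δz = g·(Δρ/ρ₀)/Δz = 9.8 × 1.158 × 10⁻³ / 82 = 1.3840 × 10⁻⁴ s⁻².
N = √(1.3840 × 10⁻⁴) = 0.011764 rad s⁻¹ → T = 2π/N = 534.10 s = 8.9017 min ≈ 8.90 min.

8.90 min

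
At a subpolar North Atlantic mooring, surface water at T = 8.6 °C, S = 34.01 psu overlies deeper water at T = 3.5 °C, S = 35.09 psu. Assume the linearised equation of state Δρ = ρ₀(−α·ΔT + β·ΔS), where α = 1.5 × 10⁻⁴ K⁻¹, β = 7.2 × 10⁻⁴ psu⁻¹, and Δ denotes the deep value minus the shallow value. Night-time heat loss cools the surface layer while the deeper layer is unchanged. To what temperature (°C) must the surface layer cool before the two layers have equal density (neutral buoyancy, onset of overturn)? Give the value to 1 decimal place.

Neutral buoyancy requires Δρ = 0, i.e. −α(T_deep − T_surf′) + β(S_deep − S_surf) = 0.
T_surf′ = T_deep − (β/α)·ΔS = 3.5 − (7.2 × 10⁻⁴/1.5 × 10⁻⁴)·(+1.08) = -1.684 °C.
Cooling required: 8.6 − (-1.684) = 10.284 °C.

-1.7 °C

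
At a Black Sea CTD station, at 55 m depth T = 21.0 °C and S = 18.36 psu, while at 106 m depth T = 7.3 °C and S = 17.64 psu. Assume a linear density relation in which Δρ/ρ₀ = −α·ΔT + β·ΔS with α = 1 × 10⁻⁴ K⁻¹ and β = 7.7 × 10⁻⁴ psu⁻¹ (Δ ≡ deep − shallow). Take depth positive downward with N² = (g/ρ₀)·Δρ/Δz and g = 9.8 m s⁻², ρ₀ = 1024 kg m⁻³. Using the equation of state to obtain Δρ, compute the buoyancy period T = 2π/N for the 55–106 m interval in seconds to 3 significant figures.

502 s

ΔT = -13.7 K, ΔS = -0.72 psu (deep − shallow).
Δρ/ρ₀ = −αΔT + βΔS = 1.37 × 10⁻³ − 5.544 × 10⁻⁴ = 8.156 × 10⁻⁴, so Δρ ≈ 0.8352 kg m⁻³.
N² = (g/ρ₀)·Δρ/Δz = g·(Δρ/ρ₀)/Δz = 9.8 × 8.156 × 10⁻⁴ / 51 = 1.5672 × 10⁻⁴ s⁻².
N = √(1.5672 × 10⁻⁴) = 0.012519 rad s⁻¹ → T = 2π/N = 501.89 s ≈ 502 s.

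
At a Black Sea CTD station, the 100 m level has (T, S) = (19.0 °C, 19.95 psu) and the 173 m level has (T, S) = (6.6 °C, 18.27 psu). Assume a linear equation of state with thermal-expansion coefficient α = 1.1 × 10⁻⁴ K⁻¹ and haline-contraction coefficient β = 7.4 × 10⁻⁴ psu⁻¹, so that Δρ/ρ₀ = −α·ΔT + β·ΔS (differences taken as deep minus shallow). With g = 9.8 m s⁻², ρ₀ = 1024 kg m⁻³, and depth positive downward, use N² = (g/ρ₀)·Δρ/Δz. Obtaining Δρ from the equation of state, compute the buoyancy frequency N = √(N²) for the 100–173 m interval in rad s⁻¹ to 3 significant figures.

ΔT = -12.4 K, ΔS = -1.68 psu (deep − shallow).
Δρ/ρ₀ = −αΔT + βΔS = 1.364 × 10⁻³ − 1.2432 × 10⁻³ = 1.208 × 10⁻⁴, so Δρ ≈ 0.1237 kg m⁻³.
N² = (g/ρ₀)·Δρ/Δz = g·(Δρ/ρ₀)/Δz = 9.8 × 1.208 × 10⁻⁴ / 73 = 1.6217 × 10⁻⁵ s⁻².
N = √(1.6217 × 10⁻⁵) = 4.0270 × 10⁻³ rad s⁻¹ ≈ 4.03 × 10⁻³ rad s⁻¹.

4.03 × 10⁻³ rad s⁻¹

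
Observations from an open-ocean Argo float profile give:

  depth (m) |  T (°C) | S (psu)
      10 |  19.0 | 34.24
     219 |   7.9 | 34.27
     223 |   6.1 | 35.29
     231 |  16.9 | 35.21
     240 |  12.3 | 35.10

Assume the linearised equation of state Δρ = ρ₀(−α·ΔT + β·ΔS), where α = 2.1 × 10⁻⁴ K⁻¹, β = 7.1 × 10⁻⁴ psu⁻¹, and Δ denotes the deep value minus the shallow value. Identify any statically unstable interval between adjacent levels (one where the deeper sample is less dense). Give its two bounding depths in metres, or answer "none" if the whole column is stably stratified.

223–231 m

Evaluate Δρ/ρ₀ = −αΔT + βΔS across each adjacent pair:
  10–219 m: −αΔT+βΔS = −(2.1 × 10⁻⁴)(-11.1)+(7.1 × 10⁻⁴)(+0.03) = 2.4 × 10⁻³ → stable
  219–223 m: −αΔT+βΔS = −(2.1 × 10⁻⁴)(-1.8)+(7.1 × 10⁻⁴)(+1.02) = 1.1 × 10⁻³ → stable
  223–231 m: −αΔT+βΔS = −(2.1 × 10⁻⁴)(+10.8)+(7.1 × 10⁻⁴)(-0.08) = -2.3 × 10⁻³ → UNSTABLE
  231–240 m: −αΔT+βΔS = −(2.1 × 10⁻⁴)(-4.6)+(7.1 × 10⁻⁴)(-0.11) = 8.9 × 10⁻⁴ → stable
The 223–231 m interval has Δρ < 0: lighter water underlies denser water.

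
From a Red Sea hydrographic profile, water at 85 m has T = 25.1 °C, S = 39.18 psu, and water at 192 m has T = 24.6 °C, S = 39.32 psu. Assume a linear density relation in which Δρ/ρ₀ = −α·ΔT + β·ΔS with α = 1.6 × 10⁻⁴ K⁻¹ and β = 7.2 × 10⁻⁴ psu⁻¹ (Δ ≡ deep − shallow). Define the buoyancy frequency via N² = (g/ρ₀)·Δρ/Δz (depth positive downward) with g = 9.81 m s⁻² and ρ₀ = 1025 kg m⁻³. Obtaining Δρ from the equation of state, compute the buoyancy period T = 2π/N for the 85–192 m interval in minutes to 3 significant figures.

25.7 min

ΔT = -0.5 K, ΔS = +0.14 psu (deep − shallow).
Δρ/ρ₀ = −αΔT + βΔS = 8.00 × 10⁻⁵ + 1.008 × 10⁻⁴ = 1.808 × 10⁻⁴, so Δρ ≈ 0.1853 kg m⁻³.
N² = (g/ρ₀)·Δρ/Δz = g·(Δρ/ρ₀)/Δz = 9.81 × 1.808 × 10⁻⁴ / 107 = 1.6576 × 10⁻⁵ s⁻².
N = √(1.6576 × 10⁻⁵) = 4.0714 × 10⁻³ rad s⁻¹ → T = 2π/N = 1.5432 × 10³ s = 25.720 min ≈ 25.7 min.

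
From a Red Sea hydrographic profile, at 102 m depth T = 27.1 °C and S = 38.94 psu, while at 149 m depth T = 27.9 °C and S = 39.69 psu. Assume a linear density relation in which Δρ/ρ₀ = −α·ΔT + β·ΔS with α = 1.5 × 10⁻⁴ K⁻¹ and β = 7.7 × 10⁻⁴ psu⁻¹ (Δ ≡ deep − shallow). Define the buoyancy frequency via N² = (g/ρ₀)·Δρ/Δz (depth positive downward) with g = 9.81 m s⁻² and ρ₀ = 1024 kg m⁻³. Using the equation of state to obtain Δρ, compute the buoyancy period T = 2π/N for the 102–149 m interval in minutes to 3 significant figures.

10.7 min

ΔT = +0.8 K, ΔS = +0.75 psu (deep − shallow).
Δρ/ρ₀ = −αΔT + βΔS = -1.20 × 10⁻⁴ + 5.775 × 10⁻⁴ = 4.575 × 10⁻⁴, so Δρ ≈ 0.4685 kg m⁻³.
N² = (g/ρ₀)·Δρ/Δz = g·(Δρ/ρ₀)/Δz = 9.81 × 4.575 × 10⁻⁴ / 47 = 9.5491 × 10⁻⁵ s⁻².
N = √(9.5491 × 10⁻⁵) = 9.7719 × 10⁻³ rad s⁻¹ → T = 2π/N = 642.99 s = 10.716 min ≈ 10.7 min.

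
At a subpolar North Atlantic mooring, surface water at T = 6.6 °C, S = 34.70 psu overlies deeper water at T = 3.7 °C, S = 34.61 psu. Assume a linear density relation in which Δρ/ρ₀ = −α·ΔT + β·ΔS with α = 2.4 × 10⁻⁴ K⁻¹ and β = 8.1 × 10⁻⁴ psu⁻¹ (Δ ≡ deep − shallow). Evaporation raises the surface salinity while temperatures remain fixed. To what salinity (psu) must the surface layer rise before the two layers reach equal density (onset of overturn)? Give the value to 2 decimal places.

Neutral buoyancy requires −α(T_deep − T_surf) + β(S_deep − S_surf′) = 0.
S_surf′ = S_deep − (α/β)·ΔT = 34.61 − (2.4 × 10⁻⁴/8.1 × 10⁻⁴)·(-2.9) = 35.4693 psu.
Increase required: 35.4693 − 34.70 = 0.7693 psu.

35.47 psu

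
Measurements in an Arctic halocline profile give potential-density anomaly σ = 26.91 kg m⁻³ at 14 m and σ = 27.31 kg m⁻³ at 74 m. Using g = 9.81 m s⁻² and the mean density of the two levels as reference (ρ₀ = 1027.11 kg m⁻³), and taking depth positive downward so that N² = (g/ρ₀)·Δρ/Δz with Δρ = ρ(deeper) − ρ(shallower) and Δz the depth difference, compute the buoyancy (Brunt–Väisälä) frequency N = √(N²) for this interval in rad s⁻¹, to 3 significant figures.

Δρ = 1027.31 − 1026.91 = 0.40 kg m⁻³ over Δz = 74 − 14 = 60 m.
N² = (9.81/1027.11) × (0.40/60) = 6.3674 × 10⁻⁵ s⁻².
N = √(6.3674 × 10⁻⁵) = 7.9796 × 10⁻³ rad s⁻¹ ≈ 7.98 × 10⁻³ rad s⁻¹.

7.98 × 10⁻³ rad s⁻¹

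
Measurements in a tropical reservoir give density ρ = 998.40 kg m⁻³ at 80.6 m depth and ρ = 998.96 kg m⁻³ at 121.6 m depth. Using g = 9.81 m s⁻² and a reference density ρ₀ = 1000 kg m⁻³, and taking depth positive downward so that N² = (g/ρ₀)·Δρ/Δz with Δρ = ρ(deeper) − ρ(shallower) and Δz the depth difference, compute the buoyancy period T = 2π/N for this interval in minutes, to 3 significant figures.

Δρ = 998.96 − 998.40 = 0.56 kg m⁻³ over Δz = 121.6 − 80.6 = 41 m.
N² = (9.81/1000) × (0.56/41) = 1.3399 × 10⁻⁴ s⁻².
N = √(1.3399 × 10⁻⁴) = 0.011575 rad s⁻¹, so T = 2π/N = 542.82 s = 9.0470 min ≈ 9.05 min.

9.05 min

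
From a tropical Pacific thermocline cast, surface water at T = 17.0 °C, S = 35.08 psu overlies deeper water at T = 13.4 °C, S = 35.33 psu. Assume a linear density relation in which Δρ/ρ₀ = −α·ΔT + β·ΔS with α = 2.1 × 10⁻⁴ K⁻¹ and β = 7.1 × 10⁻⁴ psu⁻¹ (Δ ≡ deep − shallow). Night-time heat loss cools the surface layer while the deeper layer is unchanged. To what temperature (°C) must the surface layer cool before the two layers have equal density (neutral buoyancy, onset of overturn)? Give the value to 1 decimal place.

Neutral buoyancy requires Δρ = 0, i.e. −α(T_deep − T_surf′) + β(S_deep − S_surf) = 0.
T_surf′ = T_deep − (β/α)·ΔS = 13.4 − (7.1 × 10⁻⁴/2.1 × 10⁻⁴)·(+0.25) = 12.555 °C.
Cooling required: 17.0 − (12.555) = 4.445 °C.

12.6 °C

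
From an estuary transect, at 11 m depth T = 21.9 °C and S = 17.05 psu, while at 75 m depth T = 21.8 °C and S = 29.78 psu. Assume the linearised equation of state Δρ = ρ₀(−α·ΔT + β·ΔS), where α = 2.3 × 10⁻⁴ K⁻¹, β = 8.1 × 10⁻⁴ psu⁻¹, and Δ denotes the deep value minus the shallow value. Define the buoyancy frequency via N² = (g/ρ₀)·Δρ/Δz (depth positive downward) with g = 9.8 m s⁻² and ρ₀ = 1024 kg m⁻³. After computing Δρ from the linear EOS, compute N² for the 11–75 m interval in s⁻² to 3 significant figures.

1.58 × 10⁻³ s⁻²

ΔT = -0.1 K, ΔS = +12.73 psu (deep − shallow).
Δρ/ρ₀ = −αΔT + βΔS = 2.30 × 10⁻⁵ + 0.0103113 = 0.0103343, so Δρ ≈ 10.58 kg m⁻³.
N² = (g/ρ₀)·Δρ/Δz = g·(Δρ/ρ₀)/Δz = 9.8 × 0.0103343 / 64 = 1.5824 × 10⁻³ s⁻² ≈ 1.58 × 10⁻³ s⁻².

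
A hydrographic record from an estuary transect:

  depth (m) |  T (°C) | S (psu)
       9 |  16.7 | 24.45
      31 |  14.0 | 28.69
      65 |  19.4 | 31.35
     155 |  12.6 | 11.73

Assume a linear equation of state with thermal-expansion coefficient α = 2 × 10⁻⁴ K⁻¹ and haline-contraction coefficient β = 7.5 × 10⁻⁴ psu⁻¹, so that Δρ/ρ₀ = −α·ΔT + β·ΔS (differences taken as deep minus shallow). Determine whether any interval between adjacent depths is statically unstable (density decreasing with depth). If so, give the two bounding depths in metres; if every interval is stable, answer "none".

Evaluate Δρ/ρ₀ = −αΔT + βΔS across each adjacent pair:
  9–31 m: −αΔT+βΔS = −(2 × 10⁻⁴)(-2.7)+(7.5 × 10⁻⁴)(+4.24) = 3.7 × 10⁻³ → stable
  31–65 m: −αΔT+βΔS = −(2 × 10⁻⁴)(+5.4)+(7.5 × 10⁻⁴)(+2.66) = 9.2 × 10⁻⁴ → stable
  65–155 m: −αΔT+βΔS = −(2 × 10⁻⁴)(-6.8)+(7.5 × 10⁻⁴)(-19.62) = -0.013 → UNSTABLE
The 65–155 m interval has Δρ < 0: lighter water underlies denser water.

65–155 m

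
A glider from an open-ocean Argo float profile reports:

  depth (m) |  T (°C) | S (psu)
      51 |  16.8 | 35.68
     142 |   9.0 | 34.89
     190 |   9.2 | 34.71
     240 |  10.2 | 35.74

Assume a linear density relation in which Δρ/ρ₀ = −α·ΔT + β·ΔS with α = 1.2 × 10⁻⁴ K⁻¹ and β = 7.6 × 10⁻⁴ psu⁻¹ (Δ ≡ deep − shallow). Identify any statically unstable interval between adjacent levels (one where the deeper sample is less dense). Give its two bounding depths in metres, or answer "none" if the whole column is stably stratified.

Evaluate Δρ/ρ₀ = −αΔT + βΔS across each adjacent pair:
  51–142 m: −αΔT+βΔS = −(1.2 × 10⁻⁴)(-7.8)+(7.6 × 10⁻⁴)(-0.79) = 3.4 × 10⁻⁴ → stable
  142–190 m: −αΔT+βΔS = −(1.2 × 10⁻⁴)(+0.2)+(7.6 × 10⁻⁴)(-0.18) = -1.6 × 10⁻⁴ → UNSTABLE
  190–240 m: −αΔT+βΔS = −(1.2 × 10⁻⁴)(+1.0)+(7.6 × 10⁻⁴)(+1.03) = 6.6 × 10⁻⁴ → stable
The 142–190 m interval has Δρ < 0: lighter water underlies denser water.

142–190 m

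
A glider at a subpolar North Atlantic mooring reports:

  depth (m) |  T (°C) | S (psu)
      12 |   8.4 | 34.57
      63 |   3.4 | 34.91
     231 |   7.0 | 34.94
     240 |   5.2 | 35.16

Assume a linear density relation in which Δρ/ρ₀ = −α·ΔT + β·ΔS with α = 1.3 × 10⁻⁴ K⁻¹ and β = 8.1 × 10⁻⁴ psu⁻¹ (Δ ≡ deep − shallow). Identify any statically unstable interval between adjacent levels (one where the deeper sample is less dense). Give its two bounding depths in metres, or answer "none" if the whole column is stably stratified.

Evaluate Δρ/ρ₀ = −αΔT + βΔS across each adjacent pair:
  12–63 m: −αΔT+βΔS = −(1.3 × 10⁻⁴)(-5.0)+(8.1 × 10⁻⁴)(+0.34) = 9.3 × 10⁻⁴ → stable
  63–231 m: −αΔT+βΔS = −(1.3 × 10⁻⁴)(+3.6)+(8.1 × 10⁻⁴)(+0.03) = -4.4 × 10⁻⁴ → UNSTABLE
  231–240 m: −αΔT+βΔS = −(1.3 × 10⁻⁴)(-1.8)+(8.1 × 10⁻⁴)(+0.22) = 4.1 × 10⁻⁴ → stable
The 63–231 m interval has Δρ < 0: lighter water underlies denser water.

63–231 m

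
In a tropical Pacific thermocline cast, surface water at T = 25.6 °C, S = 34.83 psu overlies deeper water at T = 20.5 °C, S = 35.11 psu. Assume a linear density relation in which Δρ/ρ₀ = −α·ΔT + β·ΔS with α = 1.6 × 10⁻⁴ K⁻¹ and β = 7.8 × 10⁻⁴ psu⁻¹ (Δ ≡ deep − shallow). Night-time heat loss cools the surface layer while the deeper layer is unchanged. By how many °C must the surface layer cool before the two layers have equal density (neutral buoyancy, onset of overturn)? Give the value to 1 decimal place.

Neutral buoyancy requires Δρ = 0, i.e. −α(T_deep − T_surf′) + β(S_deep − S_surf) = 0.
T_surf′ = T_deep − (β/α)·ΔS = 20.5 − (7.8 × 10⁻⁴/1.6 × 10⁻⁴)·(+0.28) = 19.135 °C.
Cooling required: 25.6 − (19.135) = 6.465 °C.

6.5 °C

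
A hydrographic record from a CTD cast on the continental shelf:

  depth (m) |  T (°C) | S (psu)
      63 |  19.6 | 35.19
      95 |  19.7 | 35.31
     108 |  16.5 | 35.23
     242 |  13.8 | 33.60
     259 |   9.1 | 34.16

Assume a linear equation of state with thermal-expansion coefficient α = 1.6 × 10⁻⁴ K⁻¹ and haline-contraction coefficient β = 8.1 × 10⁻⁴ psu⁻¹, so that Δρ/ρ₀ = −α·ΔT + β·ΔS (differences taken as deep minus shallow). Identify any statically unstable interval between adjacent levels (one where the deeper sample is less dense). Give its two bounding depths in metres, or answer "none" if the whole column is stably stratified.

Evaluate Δρ/ρ₀ = −αΔT + βΔS across each adjacent pair:
  63–95 m: −αΔT+βΔS = −(1.6 × 10⁻⁴)(+0.1)+(8.1 × 10⁻⁴)(+0.12) = 8.1 × 10⁻⁵ → stable
  95–108 m: −αΔT+βΔS = −(1.6 × 10⁻⁴)(-3.2)+(8.1 × 10⁻⁴)(-0.08) = 4.5 × 10⁻⁴ → stable
  108–242 m: −αΔT+βΔS = −(1.6 × 10⁻⁴)(-2.7)+(8.1 × 10⁻⁴)(-1.63) = -8.9 × 10⁻⁴ → UNSTABLE
  242–259 m: −αΔT+βΔS = −(1.6 × 10⁻⁴)(-4.7)+(8.1 × 10⁻⁴)(+0.56) = 1.2 × 10⁻³ → stable
The 108–242 m interval has Δρ < 0: lighter water underlies denser water.

108–242 m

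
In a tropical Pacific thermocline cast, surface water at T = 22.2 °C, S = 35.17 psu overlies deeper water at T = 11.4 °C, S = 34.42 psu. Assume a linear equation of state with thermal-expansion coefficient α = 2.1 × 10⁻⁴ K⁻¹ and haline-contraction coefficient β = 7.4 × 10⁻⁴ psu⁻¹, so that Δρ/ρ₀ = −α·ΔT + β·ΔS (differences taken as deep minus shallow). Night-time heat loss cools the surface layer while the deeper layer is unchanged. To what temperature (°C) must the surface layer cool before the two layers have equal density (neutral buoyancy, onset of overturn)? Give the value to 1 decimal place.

14.0 °C

Neutral buoyancy requires Δρ = 0, i.e. −α(T_deep − T_surf′) + β(S_deep − S_surf) = 0.
T_surf′ = T_deep − (β/α)·ΔS = 11.4 − (7.4 × 10⁻⁴/2.1 × 10⁻⁴)·(-0.75) = 14.043 °C.
Cooling required: 22.2 − (14.043) = 8.157 °C.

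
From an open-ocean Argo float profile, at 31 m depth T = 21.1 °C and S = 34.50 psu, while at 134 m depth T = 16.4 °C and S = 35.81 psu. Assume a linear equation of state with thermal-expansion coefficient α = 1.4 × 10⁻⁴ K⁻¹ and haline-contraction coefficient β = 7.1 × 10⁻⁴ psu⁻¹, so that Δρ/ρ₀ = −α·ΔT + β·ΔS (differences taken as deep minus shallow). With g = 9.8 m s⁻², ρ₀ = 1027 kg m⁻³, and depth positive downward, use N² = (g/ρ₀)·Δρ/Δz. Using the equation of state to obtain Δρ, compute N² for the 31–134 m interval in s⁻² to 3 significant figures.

ΔT = -4.7 K, ΔS = +1.31 psu (deep − shallow).
Δρ/ρ₀ = −αΔT + βΔS = 6.58 × 10⁻⁴ + 9.301 × 10⁻⁴ = 1.5881 × 10⁻³, so Δρ ≈ 1.631 kg m⁻³.
N² = (g/ρ₀)·Δρ/Δz = g·(Δρ/ρ₀)/Δz = 9.8 × 1.5881 × 10⁻³ / 103 = 1.5110 × 10⁻⁴ s⁻² ≈ 1.51 × 10⁻⁴ s⁻².

1.51 × 10⁻⁴ s⁻²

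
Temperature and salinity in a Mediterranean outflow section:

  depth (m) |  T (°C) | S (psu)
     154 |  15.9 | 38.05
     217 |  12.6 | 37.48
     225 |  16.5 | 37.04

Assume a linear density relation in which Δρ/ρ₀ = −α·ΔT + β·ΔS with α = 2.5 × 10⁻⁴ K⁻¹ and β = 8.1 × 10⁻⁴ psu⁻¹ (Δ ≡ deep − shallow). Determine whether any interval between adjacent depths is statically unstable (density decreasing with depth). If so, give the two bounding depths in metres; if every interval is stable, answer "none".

Evaluate Δρ/ρ₀ = −αΔT + βΔS across each adjacent pair:
  154–217 m: −αΔT+βΔS = −(2.5 × 10⁻⁴)(-3.3)+(8.1 × 10⁻⁴)(-0.57) = 3.6 × 10⁻⁴ → stable
  217–225 m: −αΔT+βΔS = −(2.5 × 10⁻⁴)(+3.9)+(8.1 × 10⁻⁴)(-0.44) = -1.3 × 10⁻³ → UNSTABLE
The 217–225 m interval has Δρ < 0: lighter water underlies denser water.

217–225 m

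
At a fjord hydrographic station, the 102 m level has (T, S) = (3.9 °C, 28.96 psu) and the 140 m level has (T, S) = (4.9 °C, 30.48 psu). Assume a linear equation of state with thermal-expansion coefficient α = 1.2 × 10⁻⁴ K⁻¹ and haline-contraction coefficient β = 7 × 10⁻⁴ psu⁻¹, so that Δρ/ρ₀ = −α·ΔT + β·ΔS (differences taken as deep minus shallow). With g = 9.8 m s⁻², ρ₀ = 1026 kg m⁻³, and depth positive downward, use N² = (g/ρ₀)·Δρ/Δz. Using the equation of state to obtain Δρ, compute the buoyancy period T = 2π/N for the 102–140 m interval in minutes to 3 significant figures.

6.71 min

ΔT = +1.0 K, ΔS = +1.52 psu (deep − shallow).
Δρ/ρ₀ = −αΔT + βΔS = -1.20 × 10⁻⁴ + 1.064 × 10⁻³ = 9.44 × 10⁻⁴, so Δρ ≈ 0.9685 kg m⁻³.
N² = (g/ρ₀)·Δρ/Δz = g·(Δρ/ρ₀)/Δz = 9.8 × 9.44 × 10⁻⁴ / 38 = 2.4345 × 10⁻⁴ s⁻².
N = √(2.4345 × 10⁻⁴) = 0.015603 rad s⁻¹ → T = 2π/N = 402.69 s = 6.7115 min ≈ 6.71 min.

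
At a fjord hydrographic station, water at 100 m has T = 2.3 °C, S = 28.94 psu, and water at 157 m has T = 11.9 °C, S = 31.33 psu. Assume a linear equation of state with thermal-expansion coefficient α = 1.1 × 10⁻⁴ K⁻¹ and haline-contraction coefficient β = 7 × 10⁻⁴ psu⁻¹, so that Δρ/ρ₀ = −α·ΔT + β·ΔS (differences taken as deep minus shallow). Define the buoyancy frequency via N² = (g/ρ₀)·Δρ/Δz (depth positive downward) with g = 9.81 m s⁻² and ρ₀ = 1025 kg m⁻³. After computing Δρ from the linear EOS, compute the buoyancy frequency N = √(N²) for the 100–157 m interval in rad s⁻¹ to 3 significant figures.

ΔT = +9.6 K, ΔS = +2.39 psu (deep − shallow).
Δρ/ρ₀ = −αΔT + βΔS = -1.056 × 10⁻³ + 1.673 × 10⁻³ = 6.17 × 10⁻⁴, so Δρ ≈ 0.6324 kg m⁻³.
N² = (g/ρ₀)·Δρ/Δz = g·(Δρ/ρ₀)/Δz = 9.81 × 6.17 × 10⁻⁴ / 57 = 1.0619 × 10⁻⁴ s⁻².
N = √(1.0619 × 10⁻⁴) = 0.010305 rad s⁻¹ ≈ 0.0103 rad s⁻¹.

0.0103 rad s⁻¹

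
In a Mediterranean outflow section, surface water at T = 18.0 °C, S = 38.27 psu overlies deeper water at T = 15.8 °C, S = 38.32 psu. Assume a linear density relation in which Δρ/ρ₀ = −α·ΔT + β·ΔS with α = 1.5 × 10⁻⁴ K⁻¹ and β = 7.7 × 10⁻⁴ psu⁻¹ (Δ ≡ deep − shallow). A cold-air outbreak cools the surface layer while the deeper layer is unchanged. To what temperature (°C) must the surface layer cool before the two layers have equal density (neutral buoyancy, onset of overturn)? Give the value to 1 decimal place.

15.5 °C

Neutral buoyancy requires Δρ = 0, i.e. −α(T_deep − T_surf′) + β(S_deep − S_surf) = 0.
T_surf′ = T_deep − (β/α)·ΔS = 15.8 − (7.7 × 10⁻⁴/1.5 × 10⁻⁴)·(+0.05) = 15.543 °C.
Cooling required: 18.0 − (15.543) = 2.457 °C.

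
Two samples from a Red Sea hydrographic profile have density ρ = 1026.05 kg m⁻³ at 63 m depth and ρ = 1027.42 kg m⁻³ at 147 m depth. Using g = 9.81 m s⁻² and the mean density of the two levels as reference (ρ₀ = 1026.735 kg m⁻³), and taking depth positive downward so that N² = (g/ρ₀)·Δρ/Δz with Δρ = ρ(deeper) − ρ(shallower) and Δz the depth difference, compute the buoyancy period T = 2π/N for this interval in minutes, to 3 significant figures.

Δρ = 1027.42 − 1026.05 = 1.37 kg m⁻³ over Δz = 147 − 63 = 84 m.
N² = (9.81/1026.735) × (1.37/84) = 1.5583 × 10⁻⁴ s⁻².
N = √(1.5583 × 10⁻⁴) = 0.012483 rad s⁻¹, so T = 2π/N = 503.34 s = 8.3890 min ≈ 8.39 min.
A positive N² confirms static stability across the interval.

8.39 min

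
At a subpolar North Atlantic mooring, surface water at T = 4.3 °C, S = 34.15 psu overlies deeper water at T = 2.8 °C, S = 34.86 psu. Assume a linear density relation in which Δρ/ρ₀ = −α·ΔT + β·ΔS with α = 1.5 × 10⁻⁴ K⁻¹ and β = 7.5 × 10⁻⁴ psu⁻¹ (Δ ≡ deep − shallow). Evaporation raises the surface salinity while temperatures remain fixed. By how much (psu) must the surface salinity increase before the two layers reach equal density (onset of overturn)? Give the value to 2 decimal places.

Neutral buoyancy requires −α(T_deep − T_surf) + β(S_deep − S_surf′) = 0.
S_surf′ = S_deep − (α/β)·ΔT = 34.86 − (1.5 × 10⁻⁴/7.5 × 10⁻⁴)·(-1.5) = 35.1600 psu.
Increase required: 35.1600 − 34.15 = 1.0100 psu.

1.01 psu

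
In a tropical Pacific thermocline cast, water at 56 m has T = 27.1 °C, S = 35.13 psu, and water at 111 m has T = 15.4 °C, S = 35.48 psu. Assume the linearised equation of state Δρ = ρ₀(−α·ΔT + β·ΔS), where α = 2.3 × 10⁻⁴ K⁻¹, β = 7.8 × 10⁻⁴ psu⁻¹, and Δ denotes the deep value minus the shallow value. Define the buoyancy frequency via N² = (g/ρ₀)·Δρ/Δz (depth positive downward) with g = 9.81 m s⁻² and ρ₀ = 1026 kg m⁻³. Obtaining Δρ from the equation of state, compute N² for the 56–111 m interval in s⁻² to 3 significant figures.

ΔT = -11.7 K, ΔS = +0.35 psu (deep − shallow).
Δρ/ρ₀ = −αΔT + βΔS = 2.691 × 10⁻³ + 2.73 × 10⁻⁴ = 2.964 × 10⁻³, so Δρ ≈ 3.041 kg m⁻³.
N² = (g/ρ₀)·Δρ/Δz = g·(Δρ/ρ₀)/Δz = 9.81 × 2.964 × 10⁻³ / 55 = 5.2867 × 10⁻⁴ s⁻² ≈ 5.29 × 10⁻⁴ s⁻².

5.29 × 10⁻⁴ s⁻²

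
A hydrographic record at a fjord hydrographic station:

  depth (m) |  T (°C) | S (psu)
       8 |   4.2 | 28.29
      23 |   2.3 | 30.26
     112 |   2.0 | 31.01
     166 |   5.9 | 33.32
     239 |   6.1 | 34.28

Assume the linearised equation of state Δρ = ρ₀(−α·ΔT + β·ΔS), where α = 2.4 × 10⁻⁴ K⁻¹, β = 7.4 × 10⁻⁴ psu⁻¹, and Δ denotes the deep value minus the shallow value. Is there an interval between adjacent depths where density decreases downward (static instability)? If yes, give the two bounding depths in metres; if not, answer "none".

none

Evaluate Δρ/ρ₀ = −αΔT + βΔS across each adjacent pair:
  8–23 m: −αΔT+βΔS = −(2.4 × 10⁻⁴)(-1.9)+(7.4 × 10⁻⁴)(+1.97) = 1.9 × 10⁻³ → stable
  23–112 m: −αΔT+βΔS = −(2.4 × 10⁻⁴)(-0.3)+(7.4 × 10⁻⁴)(+0.75) = 6.3 × 10⁻⁴ → stable
  112–166 m: −αΔT+βΔS = −(2.4 × 10⁻⁴)(+3.9)+(7.4 × 10⁻⁴)(+2.31) = 7.7 × 10⁻⁴ → stable
  166–239 m: −αΔT+βΔS = −(2.4 × 10⁻⁴)(+0.2)+(7.4 × 10⁻⁴)(+0.96) = 6.6 × 10⁻⁴ → stable
Every interval has Δρ > 0: the column is stably stratified throughout.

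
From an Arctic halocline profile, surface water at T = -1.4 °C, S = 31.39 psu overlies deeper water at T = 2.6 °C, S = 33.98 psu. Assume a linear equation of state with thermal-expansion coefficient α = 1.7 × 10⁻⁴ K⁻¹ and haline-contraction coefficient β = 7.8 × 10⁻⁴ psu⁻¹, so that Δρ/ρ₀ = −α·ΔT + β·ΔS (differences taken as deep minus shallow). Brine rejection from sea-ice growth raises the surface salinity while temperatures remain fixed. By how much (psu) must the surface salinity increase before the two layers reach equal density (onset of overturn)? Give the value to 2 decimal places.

1.72 psu

Neutral buoyancy requires −α(T_deep − T_surf) + β(S_deep − S_surf′) = 0.
S_surf′ = S_deep − (α/β)·ΔT = 33.98 − (1.7 × 10⁻⁴/7.8 × 10⁻⁴)·(+4.0) = 33.1082 psu.
Increase required: 33.1082 − 31.39 = 1.7182 psu.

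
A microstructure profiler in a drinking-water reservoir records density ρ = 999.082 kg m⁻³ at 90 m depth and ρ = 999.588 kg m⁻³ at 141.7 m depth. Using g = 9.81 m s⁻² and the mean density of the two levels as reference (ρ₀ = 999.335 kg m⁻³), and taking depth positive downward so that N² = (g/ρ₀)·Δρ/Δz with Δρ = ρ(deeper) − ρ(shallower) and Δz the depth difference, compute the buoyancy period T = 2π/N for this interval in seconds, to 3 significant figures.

641 s

Δρ = 999.588 − 999.082 = 0.506 kg m⁻³ over Δz = 141.7 − 90 = 51.7 m.
N² = (9.81/999.335) × (0.506/51.7) = 9.6077 × 10⁻⁵ s⁻².
N = √(9.6077 × 10⁻⁵) = 9.8019 × 10⁻³ rad s⁻¹, so T = 2π/N = 641.02 s ≈ 641 s.
Since Δρ > 0 the layer is stably stratified.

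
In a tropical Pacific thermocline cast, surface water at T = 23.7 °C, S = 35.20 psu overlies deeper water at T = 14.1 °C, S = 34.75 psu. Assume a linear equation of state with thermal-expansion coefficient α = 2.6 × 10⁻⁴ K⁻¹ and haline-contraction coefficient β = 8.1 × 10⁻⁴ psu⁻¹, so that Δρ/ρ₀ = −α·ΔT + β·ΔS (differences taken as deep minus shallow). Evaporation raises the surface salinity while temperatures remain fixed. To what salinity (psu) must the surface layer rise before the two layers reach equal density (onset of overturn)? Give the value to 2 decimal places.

37.83 psu

Neutral buoyancy requires −α(T_deep − T_surf) + β(S_deep − S_surf′) = 0.
S_surf′ = S_deep − (α/β)·ΔT = 34.75 − (2.6 × 10⁻⁴/8.1 × 10⁻⁴)·(-9.6) = 37.8315 psu.
Increase required: 37.8315 − 35.20 = 2.6315 psu.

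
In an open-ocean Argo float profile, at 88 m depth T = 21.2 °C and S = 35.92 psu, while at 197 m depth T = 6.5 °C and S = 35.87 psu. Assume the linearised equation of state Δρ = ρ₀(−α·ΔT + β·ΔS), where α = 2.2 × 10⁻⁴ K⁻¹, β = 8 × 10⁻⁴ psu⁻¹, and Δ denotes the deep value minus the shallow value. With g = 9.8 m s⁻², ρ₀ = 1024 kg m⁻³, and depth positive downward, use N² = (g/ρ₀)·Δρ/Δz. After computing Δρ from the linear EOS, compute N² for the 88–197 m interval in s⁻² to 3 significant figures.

2.87 × 10⁻⁴ s⁻²

ΔT = -14.7 K, ΔS = -0.05 psu (deep − shallow).
Δρ/ρ₀ = −αΔT + βΔS = 3.234 × 10⁻³ − 4.00 × 10⁻⁵ = 3.194 × 10⁻³, so Δρ ≈ 3.271 kg m⁻³.
N² = (g/ρ₀)·Δρ/Δz = g·(Δρ/ρ₀)/Δz = 9.8 × 3.194 × 10⁻³ / 109 = 2.8717 × 10⁻⁴ s⁻² ≈ 2.87 × 10⁻⁴ s⁻².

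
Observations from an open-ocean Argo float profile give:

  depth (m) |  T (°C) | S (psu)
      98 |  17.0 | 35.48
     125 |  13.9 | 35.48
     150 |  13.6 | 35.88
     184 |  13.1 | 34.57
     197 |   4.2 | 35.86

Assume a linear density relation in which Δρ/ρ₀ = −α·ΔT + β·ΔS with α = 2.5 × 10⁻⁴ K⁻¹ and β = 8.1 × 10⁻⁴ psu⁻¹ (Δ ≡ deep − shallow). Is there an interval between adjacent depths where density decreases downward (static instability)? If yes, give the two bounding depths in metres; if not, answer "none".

150–184 m

Evaluate Δρ/ρ₀ = −αΔT + βΔS across each adjacent pair:
  98–125 m: −αΔT+βΔS = −(2.5 × 10⁻⁴)(-3.1)+(8.1 × 10⁻⁴)(+0.00) = 7.8 × 10⁻⁴ → stable
  125–150 m: −αΔT+βΔS = −(2.5 × 10⁻⁴)(-0.3)+(8.1 × 10⁻⁴)(+0.40) = 4.0 × 10⁻⁴ → stable
  150–184 m: −αΔT+βΔS = −(2.5 × 10⁻⁴)(-0.5)+(8.1 × 10⁻⁴)(-1.31) = -9.4 × 10⁻⁴ → UNSTABLE
  184–197 m: −αΔT+βΔS = −(2.5 × 10⁻⁴)(-8.9)+(8.1 × 10⁻⁴)(+1.29) = 3.3 × 10⁻³ → stable
The 150–184 m interval has Δρ < 0: lighter water underlies denser water.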